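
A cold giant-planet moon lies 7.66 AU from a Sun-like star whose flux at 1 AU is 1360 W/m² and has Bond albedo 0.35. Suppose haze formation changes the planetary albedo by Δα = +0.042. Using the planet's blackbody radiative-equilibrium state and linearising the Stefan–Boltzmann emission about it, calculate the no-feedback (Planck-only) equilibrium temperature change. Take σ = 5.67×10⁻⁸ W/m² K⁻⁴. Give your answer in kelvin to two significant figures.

-1.5 K

Flux at the orbit: S = 1360/(7.66)² = 23.18 W/m².
Reference equilibrium: T_e = [S(1−α)/(4σ)]^(1/4) = 90.28 K.
ΔF = −(S/4)Δα = −(23.18/4)×(+0.042) = -0.2434 W/m².
Linearising σT⁴ gives d(σT⁴)/dT = 4σT_e³ = 0.1669 W/m² per K.
ΔT₀ = ΔF/λ_P = -0.2434/0.1669 = -1.46 K.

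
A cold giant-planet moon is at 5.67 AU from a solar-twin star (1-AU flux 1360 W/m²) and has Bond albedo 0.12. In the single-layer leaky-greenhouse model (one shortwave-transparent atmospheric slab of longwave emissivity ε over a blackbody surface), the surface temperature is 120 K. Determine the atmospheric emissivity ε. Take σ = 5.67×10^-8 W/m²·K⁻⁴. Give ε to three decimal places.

0.417

Irradiance scales as 1/d², so S = 1360 W/m² × (1/5.67)² = 42.30 W/m².
TOA balance gives T_e = 113.2 K.
Since (2−ε)/2 = (T_e/T_s)⁴ = 0.7916, ε = 0.4169.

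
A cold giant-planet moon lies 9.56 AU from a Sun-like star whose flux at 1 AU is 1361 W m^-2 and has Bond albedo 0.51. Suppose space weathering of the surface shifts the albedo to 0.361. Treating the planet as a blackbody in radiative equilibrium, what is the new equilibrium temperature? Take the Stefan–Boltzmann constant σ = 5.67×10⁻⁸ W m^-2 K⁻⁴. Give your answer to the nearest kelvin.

80 K

Flux at the orbit: S = 1361/(9.56)² = 14.89 W m^-2.
T₂ = [S(1−α₂)/(4σ)]^(1/4) = [14.89·0.639/(4σ)]^(1/4) = 80.48 K.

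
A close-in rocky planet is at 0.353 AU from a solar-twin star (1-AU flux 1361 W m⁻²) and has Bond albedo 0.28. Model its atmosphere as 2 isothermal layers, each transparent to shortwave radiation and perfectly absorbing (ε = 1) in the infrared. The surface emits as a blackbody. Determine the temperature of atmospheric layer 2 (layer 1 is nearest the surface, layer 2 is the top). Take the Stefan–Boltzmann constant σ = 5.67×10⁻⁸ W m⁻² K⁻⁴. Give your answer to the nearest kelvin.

432 K

By the inverse-square law, S = 1361/0.353² = 10920 W m⁻².
OLR = S(1−α)/4 = 1966 W m⁻²; the top layer radiates at T_e = 431.5 K.
The net upward flux σT_e⁴ is constant between every pair of levels, so T_k⁴ = (N+1−k)T_e⁴.
With k = 2: T_2 = (2+1−2)^¼·431.5 K = 431.5 K.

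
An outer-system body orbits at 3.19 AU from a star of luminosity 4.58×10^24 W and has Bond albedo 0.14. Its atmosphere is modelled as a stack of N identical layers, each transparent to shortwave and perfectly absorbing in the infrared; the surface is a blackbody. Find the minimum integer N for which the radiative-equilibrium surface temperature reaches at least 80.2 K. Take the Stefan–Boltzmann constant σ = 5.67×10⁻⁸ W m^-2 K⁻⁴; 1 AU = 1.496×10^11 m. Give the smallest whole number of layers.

d = 3.19 × 1.496×10^11 m = 4.772×10^11 m.
Spreading L over a sphere of radius d: S = 4.58×10^24/(4π·4.77×10^11²) = 1.600 W m^-2.
OLR = S(1−α)/4 = 0.3441 W m^-2; the top layer radiates at T_e = 49.63 K.
Since T_s⁴ = (N+1)T_e⁴, we need N ≥ (T_s/T_e)⁴ − 1 = 5.818.
So N ≥ 5.818; the smallest integer is N = 6.

6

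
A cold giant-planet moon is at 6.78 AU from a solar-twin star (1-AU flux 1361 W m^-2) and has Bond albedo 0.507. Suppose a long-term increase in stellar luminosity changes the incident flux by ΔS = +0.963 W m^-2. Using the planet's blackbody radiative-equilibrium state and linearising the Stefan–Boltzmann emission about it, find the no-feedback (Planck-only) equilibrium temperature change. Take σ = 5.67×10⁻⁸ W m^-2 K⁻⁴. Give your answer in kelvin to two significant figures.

0.73 K

By the inverse-square law, S = 1361/6.78² = 29.61 W m^-2.
The baseline emission temperature is T_e = 89.57 K.
ΔF = Δ[S(1−α)]/4 = (1−0.507)·+0.963/4 = 0.1187 W m^-2.
Linearising σT⁴ gives d(σT⁴)/dT = 4σT_e³ = 0.1630 W m^-2 per K.
ΔT₀ = ΔF/λ_P = 0.1187/0.1630 = 0.728 K.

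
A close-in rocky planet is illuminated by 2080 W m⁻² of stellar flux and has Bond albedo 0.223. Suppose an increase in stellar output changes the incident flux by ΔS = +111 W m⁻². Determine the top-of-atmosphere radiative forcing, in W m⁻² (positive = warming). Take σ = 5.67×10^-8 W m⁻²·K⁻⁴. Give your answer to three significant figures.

Only a fraction (1−α) is absorbed and it's spread over 4πR², so ΔF = (1−α)ΔS/4 = 21.56 W m⁻².

21.6 W m⁻²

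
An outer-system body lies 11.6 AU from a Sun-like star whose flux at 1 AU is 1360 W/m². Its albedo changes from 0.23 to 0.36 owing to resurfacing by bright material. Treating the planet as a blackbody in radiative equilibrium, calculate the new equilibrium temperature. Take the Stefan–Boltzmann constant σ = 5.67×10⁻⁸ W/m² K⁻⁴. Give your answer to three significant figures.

Flux at the orbit: S = 1360/(11.6)² = 10.11 W/m².
With the new albedo, S(1−α₂)/4 = 1.617 W/m², so T₂ = 73.08 K.

73.1 kelvin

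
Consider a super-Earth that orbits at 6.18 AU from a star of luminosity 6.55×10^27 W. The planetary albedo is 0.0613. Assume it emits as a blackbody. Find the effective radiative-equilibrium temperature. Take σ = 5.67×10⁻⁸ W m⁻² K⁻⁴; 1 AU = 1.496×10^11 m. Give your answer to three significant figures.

224 kelvin

Orbital distance: d = 6.18 AU = 9.245×10^11 m.
Spreading L over a sphere of radius d: S = 6.55×10^27/(4π·9.25×10^11²) = 609.8 W m⁻².
Averaging over the sphere, the absorbed flux is S(1−α)/4 = 143.1 W m⁻².
In equilibrium σT⁴ equals this, so T = 224.1 K.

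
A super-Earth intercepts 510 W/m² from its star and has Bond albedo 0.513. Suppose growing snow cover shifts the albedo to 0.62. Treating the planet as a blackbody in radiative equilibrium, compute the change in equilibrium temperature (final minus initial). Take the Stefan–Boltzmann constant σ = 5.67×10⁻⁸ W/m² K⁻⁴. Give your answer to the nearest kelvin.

-11 K

With α = 0.513, T₁ = 181.9 K.
After:  T₂ = [510.0·0.38/(4σ)]^(1/4) = 171.0 K.
Change: 171.0 − 181.9 = -10.94 K.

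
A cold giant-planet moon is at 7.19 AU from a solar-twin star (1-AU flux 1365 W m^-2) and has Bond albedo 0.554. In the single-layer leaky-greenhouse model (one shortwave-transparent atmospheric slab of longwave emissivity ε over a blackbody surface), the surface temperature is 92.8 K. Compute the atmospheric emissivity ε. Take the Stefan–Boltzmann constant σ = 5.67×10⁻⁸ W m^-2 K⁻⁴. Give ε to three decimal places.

By the inverse-square law, S = 1365/7.19² = 26.40 W m^-2.
Effective temperature: T_e = [S(1−α)/(4σ)]^(1/4) = 84.89 K.
Inverting T_s⁴ = 2T_e⁴/(2−ε): (T_e/T_s)⁴ = 0.7001, so ε = 2(1 − 0.7001) = 0.5998.

0.600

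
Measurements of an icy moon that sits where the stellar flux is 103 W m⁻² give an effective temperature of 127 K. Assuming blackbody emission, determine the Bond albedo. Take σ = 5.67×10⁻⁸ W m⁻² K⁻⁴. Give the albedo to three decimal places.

From σT⁴ = S(1−α)/4 we invert for α: 1−α = 4σT⁴/S.
4σT⁴ = 4·5.67×10⁻⁸·(127)⁴ = 59.00 W m⁻².
Hence α = 1 − 59.00/103.0 = 0.4272.

0.427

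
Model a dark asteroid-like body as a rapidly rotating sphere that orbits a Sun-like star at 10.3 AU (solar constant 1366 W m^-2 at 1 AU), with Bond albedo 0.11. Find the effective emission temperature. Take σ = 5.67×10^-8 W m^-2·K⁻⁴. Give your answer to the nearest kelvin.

84 kelvin

Irradiance scales as 1/d², so S = 1366 W m^-2 × (1/10.3)² = 12.88 W m^-2.
Averaging over the sphere, the absorbed flux is S(1−α)/4 = 2.865 W m^-2.
Set σT⁴ = 2.865 → T = (2.865/σ)^(1/4) = 84.31 K.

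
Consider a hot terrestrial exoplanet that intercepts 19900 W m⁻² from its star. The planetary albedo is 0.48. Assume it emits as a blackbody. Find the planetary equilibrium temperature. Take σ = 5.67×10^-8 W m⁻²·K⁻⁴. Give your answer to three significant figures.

462 K

Absorbed flux (global mean): S(1−α)/4 = 19900·0.52/4 = 2587 W m⁻².
Balancing against σT⁴: T = (2587/5.67×10⁻⁸)^(1/4) = 462.2 K.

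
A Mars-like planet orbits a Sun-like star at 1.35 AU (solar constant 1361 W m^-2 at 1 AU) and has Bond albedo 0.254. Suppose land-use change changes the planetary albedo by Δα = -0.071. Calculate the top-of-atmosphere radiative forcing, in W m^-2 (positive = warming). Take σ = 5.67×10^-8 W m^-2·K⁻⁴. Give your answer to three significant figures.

13.3 W m^-2

Irradiance scales as 1/d², so S = 1361 W m^-2 × (1/1.35)² = 746.8 W m^-2.
The change in absorbed flux is Δ[S(1−α)/4] = −SΔα/4 = 13.26 W m^-2.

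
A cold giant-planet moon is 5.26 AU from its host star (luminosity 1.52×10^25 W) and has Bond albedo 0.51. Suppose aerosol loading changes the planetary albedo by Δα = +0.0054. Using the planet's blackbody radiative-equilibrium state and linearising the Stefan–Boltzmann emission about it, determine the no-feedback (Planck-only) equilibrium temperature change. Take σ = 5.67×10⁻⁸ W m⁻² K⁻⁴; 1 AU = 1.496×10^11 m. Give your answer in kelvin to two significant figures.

d = 5.26 × 1.496×10^11 m = 7.869×10^11 m.
Spreading L over a sphere of radius d: S = 1.52×10^25/(4π·7.87×10^11²) = 1.953 W m⁻².
Unperturbed T_e = [1.953·(1−0.51)/(4σ)]^¼ = 45.33 K.
ΔF = −(S/4)Δα = −(1.953/4)×(+0.0054) = -0.002637 W m⁻².
Planck response: λ_P = 4σT_e³ = 4·5.67×10⁻⁸·(45.33)³ = 0.02112 W m⁻²/K.
Hence the no-feedback warming is ΔF/(4σT_e³) = -0.125 K.

-0.12 K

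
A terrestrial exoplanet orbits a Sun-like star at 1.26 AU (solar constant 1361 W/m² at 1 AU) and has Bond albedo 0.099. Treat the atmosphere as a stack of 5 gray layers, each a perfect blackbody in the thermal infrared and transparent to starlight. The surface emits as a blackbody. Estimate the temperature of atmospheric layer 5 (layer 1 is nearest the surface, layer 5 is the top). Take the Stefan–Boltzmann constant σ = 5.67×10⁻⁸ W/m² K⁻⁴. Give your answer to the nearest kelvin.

Flux at the orbit: S = 1361/(1.26)² = 857.3 W/m².
The effective emission temperature is T_e = [S(1−α)/(4σ)]^¼ = 241.6 K.
In the N-layer model, layer k (counted from the surface) has T_k = (N+1−k)^(1/4)·T_e.
With k = 5: T_5 = (5+1−5)^¼·241.6 K = 241.6 K.

242 K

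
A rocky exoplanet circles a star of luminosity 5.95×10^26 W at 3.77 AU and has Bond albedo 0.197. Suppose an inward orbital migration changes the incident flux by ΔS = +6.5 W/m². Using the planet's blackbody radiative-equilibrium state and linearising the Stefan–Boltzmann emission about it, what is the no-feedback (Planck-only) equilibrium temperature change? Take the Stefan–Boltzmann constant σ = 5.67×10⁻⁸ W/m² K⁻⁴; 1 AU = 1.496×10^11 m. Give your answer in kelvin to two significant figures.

1.7 K

d = 3.77 × 1.496×10^11 m = 5.640×10^11 m.
Spreading L over a sphere of radius d: S = 5.95×10^26/(4π·5.64×10^11²) = 148.9 W/m².
Reference equilibrium: T_e = [S(1−α)/(4σ)]^(1/4) = 151.5 K.
Only a fraction (1−α) is absorbed and it's spread over 4πR², so ΔF = (1−α)ΔS/4 = 1.305 W/m².
The Planck feedback parameter is 4σT_e³ = 0.7889 W/m²/K.
So ΔT₀ = 1.305/0.7889 = 1.65 K.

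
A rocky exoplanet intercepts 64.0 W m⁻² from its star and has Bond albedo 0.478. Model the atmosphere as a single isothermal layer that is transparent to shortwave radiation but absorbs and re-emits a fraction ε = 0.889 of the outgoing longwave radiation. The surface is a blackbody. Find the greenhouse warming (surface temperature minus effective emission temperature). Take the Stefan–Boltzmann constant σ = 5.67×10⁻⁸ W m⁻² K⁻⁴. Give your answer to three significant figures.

The planet radiates to space at T_e = [S(1−α)/(4σ)]^(1/4) = 110.2 K.
The surface balance (absorbed SW + ε·downward IR = σT_s⁴) with T_a⁴ = T_s⁴/2 reduces to T_s = T_e·[2/(2−ε)]^¼ = 127.6 K.
The atmosphere warms the surface by 17.44 K.

17.4 K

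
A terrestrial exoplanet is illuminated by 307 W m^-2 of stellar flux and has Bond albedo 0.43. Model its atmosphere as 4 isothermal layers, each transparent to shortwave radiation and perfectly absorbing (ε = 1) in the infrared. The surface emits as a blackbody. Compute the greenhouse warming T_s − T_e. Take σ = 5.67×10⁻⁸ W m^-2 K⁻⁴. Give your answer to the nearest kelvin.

The effective emission temperature is T_e = [S(1−α)/(4σ)]^¼ = 166.7 K.
Surface: T_s = (5)^¼·T_e = 249.2 K.
Warming: T_s − T_e = 82.56 K.

83 kelvin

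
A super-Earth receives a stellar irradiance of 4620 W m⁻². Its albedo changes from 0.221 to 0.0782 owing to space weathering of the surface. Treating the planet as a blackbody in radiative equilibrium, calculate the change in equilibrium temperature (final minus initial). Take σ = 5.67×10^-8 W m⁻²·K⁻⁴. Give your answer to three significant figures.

15.3 K

Initial: T₁ = [S(1−0.221)/(4σ)]^(1/4) = 354.9 K.
Final:   T₂ = [S(1−0.0782)/(4σ)]^(1/4) = 370.2 K.
Change: 370.2 − 354.9 = 15.25 K.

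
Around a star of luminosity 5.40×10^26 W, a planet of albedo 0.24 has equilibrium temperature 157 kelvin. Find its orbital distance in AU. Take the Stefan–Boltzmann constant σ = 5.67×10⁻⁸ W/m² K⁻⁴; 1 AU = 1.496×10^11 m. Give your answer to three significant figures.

3.25 AU

Required flux: S = 4σT⁴/(1−α) = 181.3 W/m².
From L = 4πd²S, d = √(5.40×10^26/(4π·181.3)) = 4.868×10^11 m = 3.254 AU.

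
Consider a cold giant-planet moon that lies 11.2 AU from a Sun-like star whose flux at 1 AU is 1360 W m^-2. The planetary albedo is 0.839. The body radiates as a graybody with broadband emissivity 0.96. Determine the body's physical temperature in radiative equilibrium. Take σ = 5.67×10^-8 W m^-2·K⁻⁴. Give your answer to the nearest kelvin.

Flux at the orbit: S = 1360/(11.2)² = 10.84 W m^-2.
Absorbed flux (global mean): S(1−α)/4 = 10.84·0.161/4 = 0.4364 W m^-2.
Equating to εσT⁴ with ε = 0.96: T = (0.4364/0.96σ)^(1/4) = 53.21 K.

53 K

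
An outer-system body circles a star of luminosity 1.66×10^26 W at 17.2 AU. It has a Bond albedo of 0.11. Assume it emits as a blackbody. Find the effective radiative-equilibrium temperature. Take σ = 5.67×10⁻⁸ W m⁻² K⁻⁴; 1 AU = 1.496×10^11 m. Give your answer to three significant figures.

52.9 K

d = 17.2 × 1.496×10^11 m = 2.573×10^12 m.
Flux at the orbit: S = L/(4πd²) = 1.66×10^26/(4π·(2.57×10^12)²) = 1.995 W m⁻².
The planet absorbs (1−α)S over its disc πR² and re-emits over 4πR², so the mean absorbed flux is (1−0.11)·1.995/4 = 0.4439 W m⁻².
In equilibrium σT⁴ equals this, so T = 52.90 K.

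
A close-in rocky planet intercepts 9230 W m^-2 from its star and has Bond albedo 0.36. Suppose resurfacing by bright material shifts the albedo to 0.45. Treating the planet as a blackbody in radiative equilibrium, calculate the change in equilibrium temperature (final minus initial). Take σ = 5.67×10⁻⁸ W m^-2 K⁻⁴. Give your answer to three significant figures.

Initial: T₁ = [S(1−0.36)/(4σ)]^(1/4) = 401.7 K.
After:  T₂ = [9230·0.55/(4σ)]^(1/4) = 386.8 K.
Change: 386.8 − 401.7 = -14.94 K.

-14.9 kelvin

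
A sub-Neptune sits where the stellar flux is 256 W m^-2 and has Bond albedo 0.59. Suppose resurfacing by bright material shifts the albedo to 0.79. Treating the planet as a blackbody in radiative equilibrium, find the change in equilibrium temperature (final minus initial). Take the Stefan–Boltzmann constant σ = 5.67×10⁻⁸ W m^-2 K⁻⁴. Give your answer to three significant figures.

-22.6 K

Before: T₁ = [256.0·0.41/(4σ)]^(1/4) = 146.7 K.
With α = 0.79, T₂ = 124.1 K.
Change: 124.1 − 146.7 = -22.59 K.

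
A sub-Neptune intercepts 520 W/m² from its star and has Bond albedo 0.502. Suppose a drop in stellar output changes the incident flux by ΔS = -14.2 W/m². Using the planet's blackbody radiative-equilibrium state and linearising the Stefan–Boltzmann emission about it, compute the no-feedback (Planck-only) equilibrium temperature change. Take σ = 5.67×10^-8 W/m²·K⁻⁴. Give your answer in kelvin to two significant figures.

-1.3 K

The baseline emission temperature is T_e = 183.8 K.
Only a fraction (1−α) is absorbed and it's spread over 4πR², so ΔF = (1−α)ΔS/4 = -1.768 W/m².
Linearising σT⁴ gives d(σT⁴)/dT = 4σT_e³ = 1.409 W/m² per K.
Hence the no-feedback warming is ΔF/(4σT_e³) = -1.25 K.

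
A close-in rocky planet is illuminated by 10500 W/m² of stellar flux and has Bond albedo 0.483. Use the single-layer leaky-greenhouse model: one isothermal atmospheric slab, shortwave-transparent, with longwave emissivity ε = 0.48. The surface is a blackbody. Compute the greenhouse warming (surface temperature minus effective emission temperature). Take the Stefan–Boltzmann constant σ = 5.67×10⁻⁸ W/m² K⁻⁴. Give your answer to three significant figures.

27.9 K

The planet radiates to space at T_e = [S(1−α)/(4σ)]^(1/4) = 393.3 K.
The surface balance (absorbed SW + ε·downward IR = σT_s⁴) with T_a⁴ = T_s⁴/2 reduces to T_s = T_e·[2/(2−ε)]^¼ = 421.3 K.
T_s − T_e = 421.3 − 393.3 = 27.93 K.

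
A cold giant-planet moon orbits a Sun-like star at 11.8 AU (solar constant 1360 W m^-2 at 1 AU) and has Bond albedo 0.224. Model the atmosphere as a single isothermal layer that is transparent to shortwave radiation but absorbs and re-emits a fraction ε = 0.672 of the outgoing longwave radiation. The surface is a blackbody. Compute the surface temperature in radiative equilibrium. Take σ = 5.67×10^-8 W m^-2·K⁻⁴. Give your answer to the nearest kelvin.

By the inverse-square law, S = 1360/11.8² = 9.767 W m^-2.
Effective emission temperature (TOA balance): σT_e⁴ = S(1−α)/4 = 1.895 W m^-2 → T_e = 76.03 K.
For a single slab of emissivity ε, T_s⁴ = 2T_e⁴/(2−ε); thus T_s = 76.03·(1.506)^(1/4) = 84.23 K.

84 kelvin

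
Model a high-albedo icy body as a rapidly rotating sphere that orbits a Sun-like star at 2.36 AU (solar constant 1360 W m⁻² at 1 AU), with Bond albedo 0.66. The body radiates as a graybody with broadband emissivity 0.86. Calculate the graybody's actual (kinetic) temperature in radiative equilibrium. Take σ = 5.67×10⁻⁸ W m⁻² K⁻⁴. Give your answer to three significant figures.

144 K

By the inverse-square law, S = 1360/2.36² = 244.2 W m⁻².
Averaging over the sphere, the absorbed flux is S(1−α)/4 = 20.76 W m⁻².
Radiative balance εσT⁴ = 20.76 gives T = [20.76/(0.86·σ)]^(1/4) = 143.6 K.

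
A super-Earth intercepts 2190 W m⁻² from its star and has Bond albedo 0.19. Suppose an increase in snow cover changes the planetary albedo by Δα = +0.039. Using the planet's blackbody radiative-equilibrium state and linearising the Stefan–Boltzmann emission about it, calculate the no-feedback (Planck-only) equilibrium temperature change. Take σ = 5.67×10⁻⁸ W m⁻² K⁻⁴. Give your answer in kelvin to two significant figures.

Reference equilibrium: T_e = [S(1−α)/(4σ)]^(1/4) = 297.4 K.
TOA radiative forcing: ΔF = −S·Δα/4 = −2190·(+0.039)/4 = -21.35 W m⁻².
Linearising σT⁴ gives d(σT⁴)/dT = 4σT_e³ = 5.965 W m⁻² per K.
So ΔT₀ = -21.35/5.965 = -3.58 K.

-3.6 K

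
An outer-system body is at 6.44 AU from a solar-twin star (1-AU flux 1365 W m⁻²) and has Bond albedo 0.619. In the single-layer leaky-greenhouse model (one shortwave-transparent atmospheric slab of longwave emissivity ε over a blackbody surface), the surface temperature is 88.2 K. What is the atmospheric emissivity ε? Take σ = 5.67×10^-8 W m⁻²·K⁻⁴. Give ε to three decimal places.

By the inverse-square law, S = 1365/6.44² = 32.91 W m⁻².
Effective temperature: T_e = [S(1−α)/(4σ)]^(1/4) = 86.23 K.
T_s⁴ = T_e⁴·2/(2−ε) → ε = 2 − 2(T_e/T_s)⁴ = 2 − 2·(86.23/88.2)⁴ = 0.1727.

0.173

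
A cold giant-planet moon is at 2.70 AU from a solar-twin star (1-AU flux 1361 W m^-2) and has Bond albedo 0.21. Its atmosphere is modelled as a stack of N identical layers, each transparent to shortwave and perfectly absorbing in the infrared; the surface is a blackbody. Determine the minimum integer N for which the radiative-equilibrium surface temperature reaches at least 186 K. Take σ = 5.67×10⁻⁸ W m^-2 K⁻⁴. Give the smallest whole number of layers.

Flux at the orbit: S = 1361/(2.70)² = 186.7 W m^-2.
OLR = S(1−α)/4 = 36.87 W m^-2; the top layer radiates at T_e = 159.7 K.
Need (N+1)T_e⁴ ≥ T_s⁴, i.e. N+1 ≥ (186/159.7)⁴ = 1.841.
The minimum whole number is N = 1.

1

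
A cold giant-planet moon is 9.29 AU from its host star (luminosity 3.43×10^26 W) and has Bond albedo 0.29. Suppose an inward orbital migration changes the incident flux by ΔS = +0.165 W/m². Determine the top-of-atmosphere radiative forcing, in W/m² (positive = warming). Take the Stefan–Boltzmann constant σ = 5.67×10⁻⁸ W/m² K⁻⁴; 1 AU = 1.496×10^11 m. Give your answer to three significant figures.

Orbital distance: d = 9.29 AU = 1.390×10^12 m.
S = L/(4πd²) = 14.13 W/m².
ΔF = Δ[S(1−α)]/4 = (1−0.29)·+0.165/4 = 0.02929 W/m².

0.0293 W/m²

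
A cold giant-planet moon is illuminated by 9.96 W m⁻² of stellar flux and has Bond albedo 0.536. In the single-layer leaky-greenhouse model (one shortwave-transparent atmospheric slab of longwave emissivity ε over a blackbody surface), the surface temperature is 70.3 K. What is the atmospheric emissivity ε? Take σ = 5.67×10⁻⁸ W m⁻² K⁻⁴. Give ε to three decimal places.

0.331

TOA balance gives T_e = 67.19 K.
T_s⁴ = T_e⁴·2/(2−ε) → ε = 2 − 2(T_e/T_s)⁴ = 2 − 2·(67.19/70.3)⁴ = 0.3314.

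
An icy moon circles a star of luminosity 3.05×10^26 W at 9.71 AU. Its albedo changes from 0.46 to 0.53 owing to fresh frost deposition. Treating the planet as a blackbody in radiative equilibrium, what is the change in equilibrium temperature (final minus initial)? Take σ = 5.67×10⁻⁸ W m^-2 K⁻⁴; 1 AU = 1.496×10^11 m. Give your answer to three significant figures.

d = 9.71 × 1.496×10^11 m = 1.453×10^12 m.
Spreading L over a sphere of radius d: S = 3.05×10^26/(4π·1.45×10^12²) = 11.50 W m^-2.
Before: T₁ = [11.50·0.54/(4σ)]^(1/4) = 72.34 K.
With α = 0.53, T₂ = 69.87 K.
ΔT = T₂ − T₁ = -2.468 K.

-2.47 K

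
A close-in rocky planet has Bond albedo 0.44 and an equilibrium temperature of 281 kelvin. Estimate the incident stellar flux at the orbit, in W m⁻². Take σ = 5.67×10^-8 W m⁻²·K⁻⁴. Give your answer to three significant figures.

From S(1−α)/4 = σT⁴: S = 4σT⁴/(1−α).
σT⁴ = 5.67×10⁻⁸·(281)⁴ = 353.5 W m⁻².
So S = 4×353.5/(1−0.44) = 2525 W m⁻².

2530 W m⁻²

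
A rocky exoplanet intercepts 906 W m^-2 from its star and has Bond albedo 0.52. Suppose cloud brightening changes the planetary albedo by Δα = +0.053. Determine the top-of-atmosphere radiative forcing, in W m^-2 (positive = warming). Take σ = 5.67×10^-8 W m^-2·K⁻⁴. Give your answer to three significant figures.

TOA radiative forcing: ΔF = −S·Δα/4 = −906.0·(+0.053)/4 = -12.00 W m^-2.

-12.0 W m^-2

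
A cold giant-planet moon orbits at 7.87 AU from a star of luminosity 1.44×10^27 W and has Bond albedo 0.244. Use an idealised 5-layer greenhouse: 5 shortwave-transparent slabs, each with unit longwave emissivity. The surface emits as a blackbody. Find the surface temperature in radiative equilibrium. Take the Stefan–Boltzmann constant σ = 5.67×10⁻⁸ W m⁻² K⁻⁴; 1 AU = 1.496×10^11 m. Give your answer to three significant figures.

202 K

Orbital distance: d = 7.87 AU = 1.177×10^12 m.
Spreading L over a sphere of radius d: S = 1.44×10^27/(4π·1.18×10^12²) = 82.67 W m⁻².
Top-of-atmosphere balance: σT_e⁴ = S(1−α)/4 = 15.62 W m⁻² → T_e = 128.8 K.
For an N-layer opaque stack, T_s⁴ = (N+1)T_e⁴, hence T_s = (6)^(1/4)×128.8 K = 201.6 K.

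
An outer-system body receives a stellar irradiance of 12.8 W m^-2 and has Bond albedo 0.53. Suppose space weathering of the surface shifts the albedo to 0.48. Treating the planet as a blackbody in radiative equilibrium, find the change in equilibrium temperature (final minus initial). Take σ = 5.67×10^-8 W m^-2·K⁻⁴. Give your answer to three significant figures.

1.84 K

Initial: T₁ = [S(1−0.53)/(4σ)]^(1/4) = 71.77 K.
Final:   T₂ = [S(1−0.48)/(4σ)]^(1/4) = 73.60 K.
ΔT = T₂ − T₁ = 1.837 K.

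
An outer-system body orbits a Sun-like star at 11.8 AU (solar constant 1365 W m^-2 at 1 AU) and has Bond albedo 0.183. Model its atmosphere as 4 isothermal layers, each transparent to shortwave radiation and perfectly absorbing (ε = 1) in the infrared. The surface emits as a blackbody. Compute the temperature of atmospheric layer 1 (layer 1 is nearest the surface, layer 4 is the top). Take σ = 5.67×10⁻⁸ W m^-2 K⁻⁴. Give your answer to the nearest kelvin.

109 kelvin

Flux at the orbit: S = 1365/(11.8)² = 9.803 W m^-2.
Top-of-atmosphere balance: σT_e⁴ = S(1−α)/4 = 2.002 W m^-2 → T_e = 77.09 K.
In the N-layer model, layer k (counted from the surface) has T_k = (N+1−k)^(1/4)·T_e.
T_1 = (4)^(1/4)·77.09 = 109.0 K.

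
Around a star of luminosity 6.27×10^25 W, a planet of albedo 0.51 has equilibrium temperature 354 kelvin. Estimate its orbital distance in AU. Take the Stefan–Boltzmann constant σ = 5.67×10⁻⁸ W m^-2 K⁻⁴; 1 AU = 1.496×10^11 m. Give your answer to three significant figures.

The flux needed for this T is 4σT⁴/(1−0.51) = 7269 W m^-2.
From L = 4πd²S, d = √(6.27×10^25/(4π·7269)) = 2.620×10^10 m = 0.1751 AU.

0.175 AU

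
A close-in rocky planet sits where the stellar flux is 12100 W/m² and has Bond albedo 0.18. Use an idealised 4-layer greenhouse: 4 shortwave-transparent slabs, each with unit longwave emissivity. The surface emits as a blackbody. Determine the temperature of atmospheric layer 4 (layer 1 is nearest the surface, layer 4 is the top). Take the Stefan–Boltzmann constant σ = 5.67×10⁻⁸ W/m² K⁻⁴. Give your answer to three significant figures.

The effective emission temperature is T_e = [S(1−α)/(4σ)]^¼ = 457.3 K.
Each opaque layer satisfies 2T_j⁴ = T_{j−1}⁴ + T_{j+1}⁴, giving T_k⁴ = (N+1−k)T_e⁴.
T_4 = (1)^(1/4)·457.3 = 457.3 K.

457 K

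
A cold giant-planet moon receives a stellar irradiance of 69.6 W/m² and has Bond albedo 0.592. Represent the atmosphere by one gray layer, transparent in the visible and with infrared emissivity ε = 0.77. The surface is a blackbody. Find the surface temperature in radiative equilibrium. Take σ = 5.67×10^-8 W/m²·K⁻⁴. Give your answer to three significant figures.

119 kelvin

At the top of the atmosphere, σT_e⁴ = S(1−α)/4 = 7.099 W/m², giving T_e = 105.8 K.
For a single slab of emissivity ε, T_s⁴ = 2T_e⁴/(2−ε); thus T_s = 105.8·(1.626)^(1/4) = 119.5 K.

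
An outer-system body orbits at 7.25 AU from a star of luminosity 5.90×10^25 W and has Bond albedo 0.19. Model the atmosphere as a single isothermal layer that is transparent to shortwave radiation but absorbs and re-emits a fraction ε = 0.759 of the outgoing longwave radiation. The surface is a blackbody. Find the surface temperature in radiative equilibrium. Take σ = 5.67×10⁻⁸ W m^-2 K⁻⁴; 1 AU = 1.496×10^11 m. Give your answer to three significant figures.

69.2 K

Orbital distance: d = 7.25 AU = 1.085×10^12 m.
S = L/(4πd²) = 3.991 W m^-2.
Effective emission temperature (TOA balance): σT_e⁴ = S(1−α)/4 = 0.8082 W m^-2 → T_e = 61.44 K.
For a single slab of emissivity ε, T_s⁴ = 2T_e⁴/(2−ε); thus T_s = 61.44·(1.612)^(1/4) = 69.23 K.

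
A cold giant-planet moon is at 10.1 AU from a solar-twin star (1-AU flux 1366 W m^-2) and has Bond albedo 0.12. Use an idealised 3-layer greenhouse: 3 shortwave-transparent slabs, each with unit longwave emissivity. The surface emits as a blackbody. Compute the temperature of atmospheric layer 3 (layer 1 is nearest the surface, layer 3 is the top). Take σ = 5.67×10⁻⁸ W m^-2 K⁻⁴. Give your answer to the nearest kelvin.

Flux at the orbit: S = 1366/(10.1)² = 13.39 W m^-2.
OLR = S(1−α)/4 = 2.946 W m^-2; the top layer radiates at T_e = 84.90 K.
Each opaque layer satisfies 2T_j⁴ = T_{j−1}⁴ + T_{j+1}⁴, giving T_k⁴ = (N+1−k)T_e⁴.
With k = 3: T_3 = (3+1−3)^¼·84.90 K = 84.90 K.

85 K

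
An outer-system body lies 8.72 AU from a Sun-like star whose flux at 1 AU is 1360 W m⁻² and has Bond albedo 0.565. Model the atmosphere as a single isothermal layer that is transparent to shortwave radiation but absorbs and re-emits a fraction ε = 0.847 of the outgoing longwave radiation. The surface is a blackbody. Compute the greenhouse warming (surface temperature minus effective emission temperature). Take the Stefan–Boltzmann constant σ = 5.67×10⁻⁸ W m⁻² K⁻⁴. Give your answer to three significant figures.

11.3 K

By the inverse-square law, S = 1360/8.72² = 17.89 W m⁻².
At the top of the atmosphere, σT_e⁴ = S(1−α)/4 = 1.945 W m⁻², giving T_e = 76.53 K.
Surface balance with a leaky layer gives σT_s⁴ = σT_e⁴·2/(2−ε), so T_s = T_e·[2/(2−0.847)]^(1/4) = 87.83 K.
Greenhouse warming: T_s − T_e = 11.30 K.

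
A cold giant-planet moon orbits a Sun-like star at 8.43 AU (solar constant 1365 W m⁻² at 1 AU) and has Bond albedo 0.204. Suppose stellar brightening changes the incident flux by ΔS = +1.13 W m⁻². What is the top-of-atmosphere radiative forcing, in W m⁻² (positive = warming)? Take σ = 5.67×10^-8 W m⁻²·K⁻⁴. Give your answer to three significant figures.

Irradiance scales as 1/d², so S = 1365 W m⁻² × (1/8.43)² = 19.21 W m⁻².
ΔF = Δ[S(1−α)]/4 = (1−0.204)·+1.13/4 = 0.2249 W m⁻².

0.225 W m⁻²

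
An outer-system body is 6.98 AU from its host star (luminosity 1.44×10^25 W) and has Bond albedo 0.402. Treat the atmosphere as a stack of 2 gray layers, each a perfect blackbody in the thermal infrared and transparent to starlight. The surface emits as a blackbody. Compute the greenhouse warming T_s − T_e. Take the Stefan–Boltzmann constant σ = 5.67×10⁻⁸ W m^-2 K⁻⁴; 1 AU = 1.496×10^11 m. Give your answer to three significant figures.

Orbital distance: d = 6.98 AU = 1.044×10^12 m.
Flux at the orbit: S = L/(4πd²) = 1.44×10^25/(4π·(1.04×10^12)²) = 1.051 W m^-2.
OLR = S(1−α)/4 = 0.1571 W m^-2; the top layer radiates at T_e = 40.80 K.
T_s = (N+1)^(1/4)·T_e = 53.70 K.
So the greenhouse effect raises the surface by 53.70 − 40.80 = 12.90 K.

12.9 K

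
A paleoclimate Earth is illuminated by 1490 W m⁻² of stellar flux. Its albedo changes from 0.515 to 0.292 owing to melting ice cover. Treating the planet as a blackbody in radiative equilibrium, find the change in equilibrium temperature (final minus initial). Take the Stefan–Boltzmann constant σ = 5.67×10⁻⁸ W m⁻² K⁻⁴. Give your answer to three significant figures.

23.6 K

Initial: T₁ = [S(1−0.515)/(4σ)]^(1/4) = 237.6 K.
After:  T₂ = [1490·0.708/(4σ)]^(1/4) = 261.2 K.
Change: 261.2 − 237.6 = 23.57 K.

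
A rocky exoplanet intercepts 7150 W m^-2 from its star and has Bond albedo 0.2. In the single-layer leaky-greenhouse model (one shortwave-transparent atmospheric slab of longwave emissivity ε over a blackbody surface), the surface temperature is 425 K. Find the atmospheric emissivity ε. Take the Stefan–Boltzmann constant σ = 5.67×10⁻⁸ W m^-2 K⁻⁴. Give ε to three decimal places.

TOA balance gives T_e = 398.5 K.
Inverting T_s⁴ = 2T_e⁴/(2−ε): (T_e/T_s)⁴ = 0.7730, so ε = 2(1 − 0.7730) = 0.4539.

0.454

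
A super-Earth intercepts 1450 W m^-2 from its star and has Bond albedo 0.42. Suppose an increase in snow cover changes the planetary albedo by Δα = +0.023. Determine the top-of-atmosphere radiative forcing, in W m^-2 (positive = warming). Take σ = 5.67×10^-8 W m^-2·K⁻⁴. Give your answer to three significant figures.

-8.34 W m^-2

TOA radiative forcing: ΔF = −S·Δα/4 = −1450·(+0.023)/4 = -8.338 W m^-2.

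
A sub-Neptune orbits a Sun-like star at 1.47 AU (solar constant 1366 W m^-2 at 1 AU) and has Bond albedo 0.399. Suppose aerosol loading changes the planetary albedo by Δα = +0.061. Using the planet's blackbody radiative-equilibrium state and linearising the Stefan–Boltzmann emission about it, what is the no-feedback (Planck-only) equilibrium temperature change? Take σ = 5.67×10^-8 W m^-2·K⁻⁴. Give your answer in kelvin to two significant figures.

-5.1 kelvin

By the inverse-square law, S = 1366/1.47² = 632.1 W m^-2.
Reference equilibrium: T_e = [S(1−α)/(4σ)]^(1/4) = 202.3 K.
ΔF = −(S/4)Δα = −(632.1/4)×(+0.061) = -9.640 W m^-2.
The Planck feedback parameter is 4σT_e³ = 1.878 W m^-2/K.
So ΔT₀ = -9.640/1.878 = -5.13 K.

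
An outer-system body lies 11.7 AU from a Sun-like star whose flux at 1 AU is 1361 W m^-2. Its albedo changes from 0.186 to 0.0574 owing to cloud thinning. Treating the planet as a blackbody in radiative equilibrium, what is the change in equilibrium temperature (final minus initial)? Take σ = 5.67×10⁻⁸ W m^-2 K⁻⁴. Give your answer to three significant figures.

Irradiance scales as 1/d², so S = 1361 W m^-2 × (1/11.7)² = 9.942 W m^-2.
With α = 0.186, T₁ = 77.29 K.
After:  T₂ = [9.942·0.943/(4σ)]^(1/4) = 80.18 K.
ΔT = T₂ − T₁ = 2.887 K.

2.89 K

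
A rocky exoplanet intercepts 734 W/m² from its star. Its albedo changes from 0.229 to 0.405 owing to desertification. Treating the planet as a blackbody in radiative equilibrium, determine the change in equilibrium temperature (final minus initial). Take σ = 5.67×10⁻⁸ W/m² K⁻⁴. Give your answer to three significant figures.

-14.0 K

Initial: T₁ = [S(1−0.229)/(4σ)]^(1/4) = 223.5 K.
After:  T₂ = [734.0·0.595/(4σ)]^(1/4) = 209.5 K.
Change: 209.5 − 223.5 = -14.02 K.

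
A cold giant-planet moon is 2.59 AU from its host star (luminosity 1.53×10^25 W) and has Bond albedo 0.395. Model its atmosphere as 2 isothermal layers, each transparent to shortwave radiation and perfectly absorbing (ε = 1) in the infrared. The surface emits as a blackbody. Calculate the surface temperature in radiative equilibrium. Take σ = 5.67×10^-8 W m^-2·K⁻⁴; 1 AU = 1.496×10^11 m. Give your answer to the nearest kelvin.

90 K

d = 2.59 × 1.496×10^11 m = 3.875×10^11 m.
Flux at the orbit: S = L/(4πd²) = 1.53×10^25/(4π·(3.87×10^11)²) = 8.110 W m^-2.
The effective emission temperature is T_e = [S(1−α)/(4σ)]^¼ = 68.20 K.
With N = 2 opaque layers, T_s = (N+1)^(1/4)·T_e = 3^(1/4)·68.20 = 89.76 K.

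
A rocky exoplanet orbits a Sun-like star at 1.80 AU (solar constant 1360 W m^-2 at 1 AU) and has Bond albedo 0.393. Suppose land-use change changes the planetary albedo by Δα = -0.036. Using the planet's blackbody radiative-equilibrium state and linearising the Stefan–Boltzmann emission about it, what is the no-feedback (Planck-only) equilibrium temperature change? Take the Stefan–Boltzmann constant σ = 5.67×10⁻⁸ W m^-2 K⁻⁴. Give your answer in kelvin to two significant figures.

2.7 K

By the inverse-square law, S = 1360/1.80² = 419.8 W m^-2.
Reference equilibrium: T_e = [S(1−α)/(4σ)]^(1/4) = 183.1 K.
TOA radiative forcing: ΔF = −S·Δα/4 = −419.8·(-0.036)/4 = 3.778 W m^-2.
Planck response: λ_P = 4σT_e³ = 4·5.67×10⁻⁸·(183.1)³ = 1.392 W m^-2/K.
So ΔT₀ = 3.778/1.392 = 2.71 K.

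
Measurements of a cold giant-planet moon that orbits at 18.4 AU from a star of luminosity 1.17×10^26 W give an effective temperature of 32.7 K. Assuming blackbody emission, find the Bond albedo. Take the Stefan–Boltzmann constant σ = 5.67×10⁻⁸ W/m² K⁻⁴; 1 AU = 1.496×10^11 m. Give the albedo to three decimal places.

d = 18.4 × 1.496×10^11 m = 2.753×10^12 m.
Flux at the orbit: S = L/(4πd²) = 1.17×10^26/(4π·(2.75×10^12)²) = 1.229 W/m².
From σT⁴ = S(1−α)/4 we invert for α: 1−α = 4σT⁴/S.
σT⁴ = 0.06483 W/m², so 4σT⁴ = 0.2593 W/m².
Hence α = 1 − 0.2593/1.229 = 0.7890.

0.789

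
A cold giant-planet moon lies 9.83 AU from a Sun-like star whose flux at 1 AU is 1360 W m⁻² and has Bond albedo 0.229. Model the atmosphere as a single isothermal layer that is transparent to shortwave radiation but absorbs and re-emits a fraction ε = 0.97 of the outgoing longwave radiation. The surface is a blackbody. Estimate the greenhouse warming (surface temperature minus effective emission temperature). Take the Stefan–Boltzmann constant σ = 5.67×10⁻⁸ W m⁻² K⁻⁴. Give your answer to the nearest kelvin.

15 K

By the inverse-square law, S = 1360/9.83² = 14.07 W m⁻².
The planet radiates to space at T_e = [S(1−α)/(4σ)]^(1/4) = 83.17 K.
Surface balance with a leaky layer gives σT_s⁴ = σT_e⁴·2/(2−ε), so T_s = T_e·[2/(2−0.97)]^(1/4) = 98.18 K.
The atmosphere warms the surface by 15.01 K.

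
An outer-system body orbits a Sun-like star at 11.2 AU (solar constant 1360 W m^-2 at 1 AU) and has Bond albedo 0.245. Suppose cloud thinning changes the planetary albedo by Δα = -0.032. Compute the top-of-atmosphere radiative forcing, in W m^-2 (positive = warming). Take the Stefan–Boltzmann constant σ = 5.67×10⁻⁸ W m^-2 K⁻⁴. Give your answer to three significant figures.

Irradiance scales as 1/d², so S = 1360 W m^-2 × (1/11.2)² = 10.84 W m^-2.
TOA radiative forcing: ΔF = −S·Δα/4 = −10.84·(-0.032)/4 = 0.08673 W m^-2.

0.0867 W m^-2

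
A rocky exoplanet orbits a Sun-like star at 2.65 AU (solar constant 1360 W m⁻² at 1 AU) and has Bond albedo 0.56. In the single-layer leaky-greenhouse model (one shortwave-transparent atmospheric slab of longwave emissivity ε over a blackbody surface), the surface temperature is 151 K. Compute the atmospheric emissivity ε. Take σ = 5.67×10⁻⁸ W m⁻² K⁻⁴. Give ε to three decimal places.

By the inverse-square law, S = 1360/2.65² = 193.7 W m⁻².
First, T_e = [193.7·(1−0.56)/(4σ)]^(1/4) = 139.2 K.
T_s⁴ = T_e⁴·2/(2−ε) → ε = 2 − 2(T_e/T_s)⁴ = 2 − 2·(139.2/151)⁴ = 0.5546.

0.555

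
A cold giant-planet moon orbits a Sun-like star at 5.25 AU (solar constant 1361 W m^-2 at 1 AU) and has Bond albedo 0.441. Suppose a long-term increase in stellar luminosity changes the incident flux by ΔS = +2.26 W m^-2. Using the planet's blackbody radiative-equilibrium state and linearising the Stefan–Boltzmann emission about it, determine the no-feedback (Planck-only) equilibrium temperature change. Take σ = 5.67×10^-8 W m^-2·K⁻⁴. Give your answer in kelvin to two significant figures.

1.2 K

By the inverse-square law, S = 1361/5.25² = 49.38 W m^-2.
The baseline emission temperature is T_e = 105.0 K.
TOA radiative forcing: ΔF = (1−α)ΔS/4 = 0.559·(+2.26)/4 = 0.3158 W m^-2.
Linearising σT⁴ gives d(σT⁴)/dT = 4σT_e³ = 0.2628 W m^-2 per K.
ΔT₀ = ΔF/λ_P = 0.3158/0.2628 = 1.20 K.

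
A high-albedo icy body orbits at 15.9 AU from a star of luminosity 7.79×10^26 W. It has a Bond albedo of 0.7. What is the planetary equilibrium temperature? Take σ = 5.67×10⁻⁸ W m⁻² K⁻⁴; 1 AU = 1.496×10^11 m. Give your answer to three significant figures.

Orbital distance: d = 15.9 AU = 2.379×10^12 m.
Spreading L over a sphere of radius d: S = 7.79×10^26/(4π·2.38×10^12²) = 10.96 W m⁻².
The planet absorbs (1−α)S over its disc πR² and re-emits over 4πR², so the mean absorbed flux is (1−0.7)·10.96/4 = 0.8217 W m⁻².
Balancing against σT⁴: T = (0.8217/5.67×10⁻⁸)^(1/4) = 61.70 K.

61.7 K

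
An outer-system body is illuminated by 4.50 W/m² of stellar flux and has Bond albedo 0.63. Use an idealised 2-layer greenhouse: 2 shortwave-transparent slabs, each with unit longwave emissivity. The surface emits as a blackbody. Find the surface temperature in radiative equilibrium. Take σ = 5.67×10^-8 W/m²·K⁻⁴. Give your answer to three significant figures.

Top-of-atmosphere balance: σT_e⁴ = S(1−α)/4 = 0.4163 W/m² → T_e = 52.05 K.
Layer-by-layer balance gives σT_s⁴ = (N+1)σT_e⁴, so T_s = 3^¼·52.05 = 68.51 K.

68.5 K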